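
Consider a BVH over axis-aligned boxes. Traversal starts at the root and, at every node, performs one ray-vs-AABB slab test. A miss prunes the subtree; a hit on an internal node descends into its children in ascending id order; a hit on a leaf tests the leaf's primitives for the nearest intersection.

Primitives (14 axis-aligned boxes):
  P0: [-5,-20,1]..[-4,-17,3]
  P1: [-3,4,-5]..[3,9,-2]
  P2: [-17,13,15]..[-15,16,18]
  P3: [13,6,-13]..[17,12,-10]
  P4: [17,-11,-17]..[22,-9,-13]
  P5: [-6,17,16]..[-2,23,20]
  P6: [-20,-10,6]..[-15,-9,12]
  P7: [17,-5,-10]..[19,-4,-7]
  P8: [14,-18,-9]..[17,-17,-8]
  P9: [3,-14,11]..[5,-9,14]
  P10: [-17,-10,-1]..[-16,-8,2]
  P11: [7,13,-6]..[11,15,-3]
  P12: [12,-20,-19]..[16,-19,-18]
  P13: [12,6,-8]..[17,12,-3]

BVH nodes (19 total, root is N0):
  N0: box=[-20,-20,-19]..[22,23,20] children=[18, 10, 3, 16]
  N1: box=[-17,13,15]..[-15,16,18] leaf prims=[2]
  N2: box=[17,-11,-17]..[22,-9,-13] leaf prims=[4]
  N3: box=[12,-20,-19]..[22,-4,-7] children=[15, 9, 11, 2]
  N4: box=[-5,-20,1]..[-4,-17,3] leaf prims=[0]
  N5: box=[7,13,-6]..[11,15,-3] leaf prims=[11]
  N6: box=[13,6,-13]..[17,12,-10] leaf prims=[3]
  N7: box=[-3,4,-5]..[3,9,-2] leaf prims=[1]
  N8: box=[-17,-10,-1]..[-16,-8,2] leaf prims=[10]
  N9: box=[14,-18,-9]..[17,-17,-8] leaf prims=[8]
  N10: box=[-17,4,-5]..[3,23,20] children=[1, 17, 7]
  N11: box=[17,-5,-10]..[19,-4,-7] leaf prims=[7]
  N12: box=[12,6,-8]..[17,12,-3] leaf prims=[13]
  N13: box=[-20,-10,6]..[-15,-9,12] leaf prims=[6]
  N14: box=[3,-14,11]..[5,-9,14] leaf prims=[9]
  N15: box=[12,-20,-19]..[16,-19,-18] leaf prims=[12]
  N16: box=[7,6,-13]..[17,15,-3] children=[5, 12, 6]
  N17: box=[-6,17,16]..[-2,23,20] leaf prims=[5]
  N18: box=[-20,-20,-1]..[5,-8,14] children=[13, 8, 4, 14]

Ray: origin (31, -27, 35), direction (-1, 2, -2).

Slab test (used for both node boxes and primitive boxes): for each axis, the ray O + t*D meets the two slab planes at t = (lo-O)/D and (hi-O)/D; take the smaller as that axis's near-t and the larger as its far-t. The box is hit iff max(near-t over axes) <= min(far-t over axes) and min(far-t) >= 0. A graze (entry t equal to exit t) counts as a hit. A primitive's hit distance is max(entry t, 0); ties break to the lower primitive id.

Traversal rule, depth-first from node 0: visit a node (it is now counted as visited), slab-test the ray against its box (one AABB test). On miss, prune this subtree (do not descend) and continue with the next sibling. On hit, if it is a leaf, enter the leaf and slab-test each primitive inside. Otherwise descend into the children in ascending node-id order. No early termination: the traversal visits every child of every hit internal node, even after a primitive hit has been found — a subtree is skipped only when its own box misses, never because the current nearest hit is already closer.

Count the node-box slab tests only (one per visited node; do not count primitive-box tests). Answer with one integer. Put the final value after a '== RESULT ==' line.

Walk:
N0 x:[9,51] y:[7/2,25] z:[15/2,27] -> hit [9,25], descend [3, 10, 16, 18]
  N3 x:[9,19] y:[7/2,23/2] z:[21,27] -> miss, prune
  N10 x:[28,48] y:[31/2,25] z:[15/2,20] -> miss, prune
  N16 x:[14,24] y:[33/2,21] z:[19,24] -> hit [19,21], descend [5, 6, 12]
    N5 x:[20,24] y:[20,21] z:[19,41/2] -> hit [20,41/2] leaf, test {P11@t=20}
    N6 x:[14,18] y:[33/2,39/2] z:[45/2,24] -> miss, prune
    N12 x:[14,19] y:[33/2,39/2] z:[19,43/2] -> hit [19,19] leaf, test {P13@t=19}
  N18 x:[26,51] y:[7/2,19/2] z:[21/2,18] -> miss, prune

Visited [0, 3, 10, 16, 5, 6, 12, 18]. Tests: 8 box, 2 leaf. Nearest: P13.

== RESULT ==
8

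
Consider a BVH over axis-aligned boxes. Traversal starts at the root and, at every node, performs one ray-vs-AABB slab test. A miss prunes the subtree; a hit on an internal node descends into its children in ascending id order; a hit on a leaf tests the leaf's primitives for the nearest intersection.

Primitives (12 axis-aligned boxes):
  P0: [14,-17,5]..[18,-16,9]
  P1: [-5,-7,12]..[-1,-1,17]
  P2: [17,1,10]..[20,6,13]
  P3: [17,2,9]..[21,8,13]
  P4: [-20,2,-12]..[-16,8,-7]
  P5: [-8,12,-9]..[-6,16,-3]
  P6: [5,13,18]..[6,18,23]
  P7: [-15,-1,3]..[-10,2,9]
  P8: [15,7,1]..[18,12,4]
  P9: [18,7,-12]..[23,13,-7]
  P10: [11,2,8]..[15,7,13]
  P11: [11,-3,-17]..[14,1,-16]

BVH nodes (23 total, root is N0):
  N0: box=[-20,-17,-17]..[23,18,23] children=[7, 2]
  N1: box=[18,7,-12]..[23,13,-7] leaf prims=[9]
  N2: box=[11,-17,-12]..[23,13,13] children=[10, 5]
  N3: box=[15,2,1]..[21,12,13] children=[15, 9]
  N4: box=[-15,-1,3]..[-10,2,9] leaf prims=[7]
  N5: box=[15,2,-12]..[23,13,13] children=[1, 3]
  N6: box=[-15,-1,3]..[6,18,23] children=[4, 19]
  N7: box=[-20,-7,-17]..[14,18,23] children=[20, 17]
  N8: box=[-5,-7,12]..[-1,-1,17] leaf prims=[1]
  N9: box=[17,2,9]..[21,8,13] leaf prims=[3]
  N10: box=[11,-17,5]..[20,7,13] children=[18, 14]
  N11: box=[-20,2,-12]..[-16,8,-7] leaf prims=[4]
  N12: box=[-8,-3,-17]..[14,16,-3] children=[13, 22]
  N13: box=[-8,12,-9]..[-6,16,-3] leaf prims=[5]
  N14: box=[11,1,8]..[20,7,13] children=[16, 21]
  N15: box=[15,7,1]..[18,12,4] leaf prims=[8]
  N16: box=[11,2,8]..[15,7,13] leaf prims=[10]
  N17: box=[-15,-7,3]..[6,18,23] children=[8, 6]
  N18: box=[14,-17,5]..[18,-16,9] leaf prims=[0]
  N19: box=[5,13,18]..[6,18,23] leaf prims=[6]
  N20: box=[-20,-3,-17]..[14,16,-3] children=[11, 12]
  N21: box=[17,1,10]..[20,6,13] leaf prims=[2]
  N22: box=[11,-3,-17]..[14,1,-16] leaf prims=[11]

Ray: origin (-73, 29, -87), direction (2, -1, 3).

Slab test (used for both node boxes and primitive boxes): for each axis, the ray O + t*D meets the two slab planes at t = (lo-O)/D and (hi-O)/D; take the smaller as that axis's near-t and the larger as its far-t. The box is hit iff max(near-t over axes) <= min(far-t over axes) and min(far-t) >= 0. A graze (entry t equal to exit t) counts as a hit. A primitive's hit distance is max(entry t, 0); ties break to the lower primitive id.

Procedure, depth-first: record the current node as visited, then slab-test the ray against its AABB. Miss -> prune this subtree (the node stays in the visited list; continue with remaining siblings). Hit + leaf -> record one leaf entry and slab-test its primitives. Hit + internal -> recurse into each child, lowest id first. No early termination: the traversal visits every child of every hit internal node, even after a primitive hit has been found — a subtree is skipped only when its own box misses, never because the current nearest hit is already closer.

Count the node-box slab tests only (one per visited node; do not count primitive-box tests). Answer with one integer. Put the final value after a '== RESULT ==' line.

Traverse from the root:
N0 x:[53/2,48] y:[11,46] z:[70/3,110/3] -> hit [53/2,110/3], descend [2, 7]
  N2 x:[42,48] y:[16,46] z:[25,100/3] -> miss, prune
  N7 x:[53/2,87/2] y:[11,36] z:[70/3,110/3] -> hit [53/2,36], descend [17, 20]
    N17 x:[29,79/2] y:[11,36] z:[30,110/3] -> hit [30,36], descend [6, 8]
      N6 x:[29,79/2] y:[11,30] z:[30,110/3] -> hit [30,30], descend [4, 19]
        N4 x:[29,63/2] y:[27,30] z:[30,32] -> hit [30,30] leaf, test {P7@t=30}
        N19 x:[39,79/2] y:[11,16] z:[35,110/3] -> miss, prune
      N8 x:[34,36] y:[30,36] z:[33,104/3] -> hit [34,104/3] leaf, test {P1@t=34}
    N20 x:[53/2,87/2] y:[13,32] z:[70/3,28] -> hit [53/2,28], descend [11, 12]
      N11 x:[53/2,57/2] y:[21,27] z:[25,80/3] -> hit [53/2,80/3] leaf, test {P4@t=53/2}
      N12 x:[65/2,87/2] y:[13,32] z:[70/3,28] -> miss, prune

Visited [0, 2, 7, 17, 6, 4, 19, 8, 20, 11, 12]. Tests: 11 box, 3 leaf. Nearest: P4.

== RESULT ==
11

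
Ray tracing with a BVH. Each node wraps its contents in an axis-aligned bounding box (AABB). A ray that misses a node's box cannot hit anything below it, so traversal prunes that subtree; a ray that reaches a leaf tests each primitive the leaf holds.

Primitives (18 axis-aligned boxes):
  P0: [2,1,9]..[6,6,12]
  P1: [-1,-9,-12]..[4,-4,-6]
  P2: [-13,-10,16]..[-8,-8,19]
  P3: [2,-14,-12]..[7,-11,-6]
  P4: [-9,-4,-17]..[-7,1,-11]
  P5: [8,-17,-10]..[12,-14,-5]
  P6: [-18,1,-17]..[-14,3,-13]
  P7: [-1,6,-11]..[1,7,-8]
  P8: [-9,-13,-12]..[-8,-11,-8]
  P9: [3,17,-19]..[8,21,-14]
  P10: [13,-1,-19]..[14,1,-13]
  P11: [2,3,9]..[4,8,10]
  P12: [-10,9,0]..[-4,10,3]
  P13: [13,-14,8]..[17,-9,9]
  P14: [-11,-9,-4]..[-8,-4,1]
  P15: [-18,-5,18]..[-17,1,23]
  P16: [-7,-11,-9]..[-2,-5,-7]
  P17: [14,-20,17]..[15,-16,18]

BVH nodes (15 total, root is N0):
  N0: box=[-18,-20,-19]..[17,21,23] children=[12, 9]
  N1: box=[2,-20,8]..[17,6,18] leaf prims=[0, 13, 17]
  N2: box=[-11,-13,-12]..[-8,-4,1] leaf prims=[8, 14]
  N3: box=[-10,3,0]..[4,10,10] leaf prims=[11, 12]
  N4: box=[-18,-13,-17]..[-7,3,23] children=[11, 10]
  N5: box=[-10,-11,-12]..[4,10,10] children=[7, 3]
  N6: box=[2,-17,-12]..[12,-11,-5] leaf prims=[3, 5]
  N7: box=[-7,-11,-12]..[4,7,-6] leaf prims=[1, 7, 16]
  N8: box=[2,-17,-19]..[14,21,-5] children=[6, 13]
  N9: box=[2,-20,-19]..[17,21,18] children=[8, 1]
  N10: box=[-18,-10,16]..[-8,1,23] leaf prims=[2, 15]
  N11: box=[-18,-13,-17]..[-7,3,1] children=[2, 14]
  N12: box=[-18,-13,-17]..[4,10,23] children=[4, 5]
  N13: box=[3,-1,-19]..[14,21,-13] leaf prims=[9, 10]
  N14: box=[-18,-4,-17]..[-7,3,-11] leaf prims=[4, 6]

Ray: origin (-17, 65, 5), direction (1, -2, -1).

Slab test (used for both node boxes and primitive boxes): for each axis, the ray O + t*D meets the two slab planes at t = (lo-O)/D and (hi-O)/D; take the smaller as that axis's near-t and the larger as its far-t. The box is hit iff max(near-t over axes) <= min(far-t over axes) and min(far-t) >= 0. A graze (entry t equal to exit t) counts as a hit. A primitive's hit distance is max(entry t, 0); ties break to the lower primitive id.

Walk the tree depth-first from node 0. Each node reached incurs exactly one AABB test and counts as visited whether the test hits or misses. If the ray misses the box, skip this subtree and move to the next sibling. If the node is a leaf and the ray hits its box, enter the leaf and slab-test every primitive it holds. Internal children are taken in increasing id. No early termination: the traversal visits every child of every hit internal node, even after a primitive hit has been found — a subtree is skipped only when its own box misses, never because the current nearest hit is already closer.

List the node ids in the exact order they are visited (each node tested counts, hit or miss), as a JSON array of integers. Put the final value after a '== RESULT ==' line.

Traverse from the root:
N0 x:[-1,34] y:[22,85/2] z:[-18,24] -> hit [22,24], descend [9, 12]
  N9 x:[19,34] y:[22,85/2] z:[-13,24] -> hit [22,24], descend [1, 8]
    N1 x:[19,34] y:[59/2,85/2] z:[-13,-3] -> miss, prune
    N8 x:[19,31] y:[22,41] z:[10,24] -> hit [22,24], descend [6, 13]
      N6 x:[19,29] y:[38,41] z:[10,17] -> miss, prune
      N13 x:[20,31] y:[22,33] z:[18,24] -> hit [22,24] leaf, test {P9@t=22, P10(miss)}
  N12 x:[-1,21] y:[55/2,39] z:[-18,22] -> miss, prune

order=[0, 9, 1, 8, 6, 13, 12]  |boxes|=7  |leaves|=1  hit=P9

== RESULT ==
[0, 9, 1, 8, 6, 13, 12]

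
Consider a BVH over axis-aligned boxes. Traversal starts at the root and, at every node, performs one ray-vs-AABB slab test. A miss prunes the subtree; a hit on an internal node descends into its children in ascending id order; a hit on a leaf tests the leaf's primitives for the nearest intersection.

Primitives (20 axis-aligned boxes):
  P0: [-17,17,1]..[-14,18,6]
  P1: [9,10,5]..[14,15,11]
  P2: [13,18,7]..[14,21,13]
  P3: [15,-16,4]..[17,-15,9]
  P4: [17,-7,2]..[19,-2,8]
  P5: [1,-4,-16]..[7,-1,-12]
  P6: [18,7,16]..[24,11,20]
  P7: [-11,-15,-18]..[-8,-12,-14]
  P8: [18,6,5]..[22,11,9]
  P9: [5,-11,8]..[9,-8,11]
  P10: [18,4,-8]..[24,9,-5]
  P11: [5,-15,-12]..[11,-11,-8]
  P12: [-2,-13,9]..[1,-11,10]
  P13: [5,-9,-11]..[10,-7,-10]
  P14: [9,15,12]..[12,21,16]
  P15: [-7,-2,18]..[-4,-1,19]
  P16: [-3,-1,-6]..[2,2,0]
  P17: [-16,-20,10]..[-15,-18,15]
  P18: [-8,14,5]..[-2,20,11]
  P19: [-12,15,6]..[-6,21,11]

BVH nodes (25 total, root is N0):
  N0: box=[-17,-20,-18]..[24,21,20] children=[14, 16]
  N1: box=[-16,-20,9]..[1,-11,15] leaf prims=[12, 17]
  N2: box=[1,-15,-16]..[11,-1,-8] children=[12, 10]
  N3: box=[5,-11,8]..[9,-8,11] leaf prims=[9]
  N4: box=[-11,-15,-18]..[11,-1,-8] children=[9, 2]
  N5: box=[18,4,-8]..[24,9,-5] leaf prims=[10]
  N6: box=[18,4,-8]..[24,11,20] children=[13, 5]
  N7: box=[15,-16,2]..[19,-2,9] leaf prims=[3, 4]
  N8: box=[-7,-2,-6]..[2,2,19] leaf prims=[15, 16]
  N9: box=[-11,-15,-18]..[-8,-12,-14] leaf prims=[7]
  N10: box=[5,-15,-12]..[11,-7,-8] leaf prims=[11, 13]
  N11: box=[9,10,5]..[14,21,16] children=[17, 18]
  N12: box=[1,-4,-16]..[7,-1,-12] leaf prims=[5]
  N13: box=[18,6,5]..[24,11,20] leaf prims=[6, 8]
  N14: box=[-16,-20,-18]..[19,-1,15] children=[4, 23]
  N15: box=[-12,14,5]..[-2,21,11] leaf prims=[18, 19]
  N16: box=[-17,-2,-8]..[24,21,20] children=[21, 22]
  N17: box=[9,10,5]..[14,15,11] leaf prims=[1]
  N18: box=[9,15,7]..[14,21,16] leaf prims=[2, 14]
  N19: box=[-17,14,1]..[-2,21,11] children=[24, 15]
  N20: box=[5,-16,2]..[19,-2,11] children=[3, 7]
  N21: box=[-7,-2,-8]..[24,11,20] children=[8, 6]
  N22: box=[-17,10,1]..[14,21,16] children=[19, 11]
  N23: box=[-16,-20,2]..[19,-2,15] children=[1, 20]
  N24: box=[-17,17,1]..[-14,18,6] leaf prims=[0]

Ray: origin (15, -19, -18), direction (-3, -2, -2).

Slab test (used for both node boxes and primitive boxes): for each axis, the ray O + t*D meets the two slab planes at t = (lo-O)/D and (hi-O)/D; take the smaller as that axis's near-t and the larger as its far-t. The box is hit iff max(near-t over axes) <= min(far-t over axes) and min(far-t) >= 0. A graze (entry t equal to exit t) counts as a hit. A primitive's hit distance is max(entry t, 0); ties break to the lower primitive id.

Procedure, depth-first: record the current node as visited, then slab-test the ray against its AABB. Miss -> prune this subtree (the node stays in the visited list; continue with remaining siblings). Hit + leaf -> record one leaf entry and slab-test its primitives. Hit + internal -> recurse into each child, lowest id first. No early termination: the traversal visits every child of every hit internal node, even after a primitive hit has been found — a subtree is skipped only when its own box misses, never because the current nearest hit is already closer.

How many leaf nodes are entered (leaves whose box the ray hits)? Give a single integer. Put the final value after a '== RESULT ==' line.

Trace the traversal:
N0 x:[-3,32/3] y:[-20,1/2] z:[-19,0] -> hit [-3,0], descend [14, 16]
  N14 x:[-4/3,31/3] y:[-9,1/2] z:[-33/2,0] -> hit [-4/3,0], descend [4, 23]
    N4 x:[4/3,26/3] y:[-9,-2] z:[-5,0] -> miss, prune
    N23 x:[-4/3,31/3] y:[-17/2,1/2] z:[-33/2,-10] -> miss, prune
  N16 x:[-3,32/3] y:[-20,-17/2] z:[-19,-5] -> miss, prune

5 AABB tests over nodes [0, 14, 4, 23, 16]; 0 leaves entered; closest miss.

== RESULT ==
0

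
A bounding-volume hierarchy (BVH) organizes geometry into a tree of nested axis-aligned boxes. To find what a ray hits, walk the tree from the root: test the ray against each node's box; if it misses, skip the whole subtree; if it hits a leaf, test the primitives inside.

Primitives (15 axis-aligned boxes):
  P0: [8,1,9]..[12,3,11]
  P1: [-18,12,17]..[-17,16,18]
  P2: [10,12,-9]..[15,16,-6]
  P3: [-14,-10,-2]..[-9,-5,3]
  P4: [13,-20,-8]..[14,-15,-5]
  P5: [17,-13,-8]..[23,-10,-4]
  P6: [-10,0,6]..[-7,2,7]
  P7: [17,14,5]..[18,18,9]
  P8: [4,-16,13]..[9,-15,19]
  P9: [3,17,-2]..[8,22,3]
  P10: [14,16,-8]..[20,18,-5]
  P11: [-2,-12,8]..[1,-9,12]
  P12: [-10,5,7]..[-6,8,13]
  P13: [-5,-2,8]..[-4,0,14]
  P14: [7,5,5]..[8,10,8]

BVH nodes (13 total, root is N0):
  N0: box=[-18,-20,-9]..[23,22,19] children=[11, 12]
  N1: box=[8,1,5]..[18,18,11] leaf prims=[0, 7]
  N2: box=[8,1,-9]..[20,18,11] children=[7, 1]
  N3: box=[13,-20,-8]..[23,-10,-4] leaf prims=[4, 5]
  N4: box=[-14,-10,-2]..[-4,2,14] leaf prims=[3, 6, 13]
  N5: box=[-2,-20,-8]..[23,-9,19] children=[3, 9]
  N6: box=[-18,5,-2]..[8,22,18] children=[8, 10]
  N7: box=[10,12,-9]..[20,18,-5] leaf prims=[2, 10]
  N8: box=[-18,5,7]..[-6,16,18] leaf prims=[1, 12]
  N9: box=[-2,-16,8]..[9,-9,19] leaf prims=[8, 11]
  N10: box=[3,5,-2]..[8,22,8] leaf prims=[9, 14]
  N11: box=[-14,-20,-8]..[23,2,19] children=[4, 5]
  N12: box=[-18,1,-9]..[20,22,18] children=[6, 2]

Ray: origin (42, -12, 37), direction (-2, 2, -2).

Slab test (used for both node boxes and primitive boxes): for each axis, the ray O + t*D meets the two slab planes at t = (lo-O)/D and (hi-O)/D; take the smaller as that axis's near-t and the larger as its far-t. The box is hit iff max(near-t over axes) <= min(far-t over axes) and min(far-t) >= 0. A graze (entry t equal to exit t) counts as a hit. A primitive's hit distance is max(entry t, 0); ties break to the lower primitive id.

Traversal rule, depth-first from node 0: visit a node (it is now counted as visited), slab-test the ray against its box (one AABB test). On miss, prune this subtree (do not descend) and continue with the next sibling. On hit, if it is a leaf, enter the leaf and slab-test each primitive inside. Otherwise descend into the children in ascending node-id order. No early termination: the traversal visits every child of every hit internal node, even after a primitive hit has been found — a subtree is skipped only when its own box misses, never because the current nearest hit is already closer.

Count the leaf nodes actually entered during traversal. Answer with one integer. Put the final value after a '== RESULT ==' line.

Traverse from the root:
N0 x:[19/2,30] y:[-4,17] z:[9,23] -> hit [19/2,17], descend [11, 12]
  N11 x:[19/2,28] y:[-4,7] z:[9,45/2] -> miss, prune
  N12 x:[11,30] y:[13/2,17] z:[19/2,23] -> hit [11,17], descend [2, 6]
    N2 x:[11,17] y:[13/2,15] z:[13,23] -> hit [13,15], descend [1, 7]
      N1 x:[12,17] y:[13/2,15] z:[13,16] -> hit [13,15] leaf, test {P0(miss), P7(miss)}
      N7 x:[11,16] y:[12,15] z:[21,23] -> miss, prune
    N6 x:[17,30] y:[17/2,17] z:[19/2,39/2] -> hit [17,17], descend [8, 10]
      N8 x:[24,30] y:[17/2,14] z:[19/2,15] -> miss, prune
      N10 x:[17,39/2] y:[17/2,17] z:[29/2,39/2] -> hit [17,17] leaf, test {P9@t=17, P14(miss)}

Summary -> nodes [0, 11, 12, 2, 1, 7, 6, 8, 10]; box-tests=9; leaf-entries=2; first=P9

== RESULT ==
2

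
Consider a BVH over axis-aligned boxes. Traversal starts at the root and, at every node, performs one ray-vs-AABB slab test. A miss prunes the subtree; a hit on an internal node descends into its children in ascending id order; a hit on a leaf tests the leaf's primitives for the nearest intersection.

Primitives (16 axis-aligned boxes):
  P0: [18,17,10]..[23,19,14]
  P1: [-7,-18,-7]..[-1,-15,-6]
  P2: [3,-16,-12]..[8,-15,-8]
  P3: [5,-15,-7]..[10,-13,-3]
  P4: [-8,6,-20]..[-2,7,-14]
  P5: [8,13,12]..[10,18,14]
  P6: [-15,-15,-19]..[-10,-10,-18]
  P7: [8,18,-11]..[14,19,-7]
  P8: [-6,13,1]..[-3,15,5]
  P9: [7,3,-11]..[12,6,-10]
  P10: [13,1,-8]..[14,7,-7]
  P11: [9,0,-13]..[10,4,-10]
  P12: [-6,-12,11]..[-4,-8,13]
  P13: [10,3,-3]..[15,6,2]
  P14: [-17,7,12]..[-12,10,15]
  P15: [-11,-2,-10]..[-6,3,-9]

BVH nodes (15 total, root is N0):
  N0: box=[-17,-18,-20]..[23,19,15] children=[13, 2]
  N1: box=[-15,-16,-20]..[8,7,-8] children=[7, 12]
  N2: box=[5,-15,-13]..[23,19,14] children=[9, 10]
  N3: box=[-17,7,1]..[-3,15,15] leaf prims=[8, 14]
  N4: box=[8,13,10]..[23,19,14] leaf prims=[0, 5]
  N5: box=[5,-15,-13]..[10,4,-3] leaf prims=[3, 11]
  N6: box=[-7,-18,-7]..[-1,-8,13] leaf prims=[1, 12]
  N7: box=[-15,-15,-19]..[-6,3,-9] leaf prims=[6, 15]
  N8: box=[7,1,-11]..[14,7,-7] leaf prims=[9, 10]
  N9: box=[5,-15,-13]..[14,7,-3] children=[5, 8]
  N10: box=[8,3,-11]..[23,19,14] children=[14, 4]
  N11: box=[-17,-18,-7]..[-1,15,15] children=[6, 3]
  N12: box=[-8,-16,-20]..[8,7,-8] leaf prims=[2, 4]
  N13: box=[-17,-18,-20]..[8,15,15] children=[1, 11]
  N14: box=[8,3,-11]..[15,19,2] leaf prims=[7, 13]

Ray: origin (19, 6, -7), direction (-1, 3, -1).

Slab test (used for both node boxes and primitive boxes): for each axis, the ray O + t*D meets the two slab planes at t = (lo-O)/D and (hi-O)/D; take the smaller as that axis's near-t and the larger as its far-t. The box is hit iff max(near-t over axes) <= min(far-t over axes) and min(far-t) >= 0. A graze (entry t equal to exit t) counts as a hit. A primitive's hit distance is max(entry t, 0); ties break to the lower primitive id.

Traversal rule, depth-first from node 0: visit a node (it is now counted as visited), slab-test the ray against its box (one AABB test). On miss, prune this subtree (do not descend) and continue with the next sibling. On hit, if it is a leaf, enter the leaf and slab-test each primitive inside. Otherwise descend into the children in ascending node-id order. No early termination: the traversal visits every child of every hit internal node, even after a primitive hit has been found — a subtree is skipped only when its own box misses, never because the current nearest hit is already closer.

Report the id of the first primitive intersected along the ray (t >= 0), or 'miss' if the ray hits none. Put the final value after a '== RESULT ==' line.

Walk:
N0 x:[-4,36] y:[-8,13/3] z:[-22,13] -> hit [-4,13/3], descend [2, 13]
  N2 x:[-4,14] y:[-7,13/3] z:[-21,6] -> hit [-4,13/3], descend [9, 10]
    N9 x:[5,14] y:[-7,1/3] z:[-4,6] -> miss, prune
    N10 x:[-4,11] y:[-1,13/3] z:[-21,4] -> hit [-1,4], descend [4, 14]
      N4 x:[-4,11] y:[7/3,13/3] z:[-21,-17] -> miss, prune
      N14 x:[4,11] y:[-1,13/3] z:[-9,4] -> hit [4,4] leaf, test {P7(miss), P13(miss)}
  N13 x:[11,36] y:[-8,3] z:[-22,13] -> miss, prune

Summary -> nodes [0, 2, 9, 10, 4, 14, 13]; box-tests=7; leaf-entries=1; first=miss

== RESULT ==
miss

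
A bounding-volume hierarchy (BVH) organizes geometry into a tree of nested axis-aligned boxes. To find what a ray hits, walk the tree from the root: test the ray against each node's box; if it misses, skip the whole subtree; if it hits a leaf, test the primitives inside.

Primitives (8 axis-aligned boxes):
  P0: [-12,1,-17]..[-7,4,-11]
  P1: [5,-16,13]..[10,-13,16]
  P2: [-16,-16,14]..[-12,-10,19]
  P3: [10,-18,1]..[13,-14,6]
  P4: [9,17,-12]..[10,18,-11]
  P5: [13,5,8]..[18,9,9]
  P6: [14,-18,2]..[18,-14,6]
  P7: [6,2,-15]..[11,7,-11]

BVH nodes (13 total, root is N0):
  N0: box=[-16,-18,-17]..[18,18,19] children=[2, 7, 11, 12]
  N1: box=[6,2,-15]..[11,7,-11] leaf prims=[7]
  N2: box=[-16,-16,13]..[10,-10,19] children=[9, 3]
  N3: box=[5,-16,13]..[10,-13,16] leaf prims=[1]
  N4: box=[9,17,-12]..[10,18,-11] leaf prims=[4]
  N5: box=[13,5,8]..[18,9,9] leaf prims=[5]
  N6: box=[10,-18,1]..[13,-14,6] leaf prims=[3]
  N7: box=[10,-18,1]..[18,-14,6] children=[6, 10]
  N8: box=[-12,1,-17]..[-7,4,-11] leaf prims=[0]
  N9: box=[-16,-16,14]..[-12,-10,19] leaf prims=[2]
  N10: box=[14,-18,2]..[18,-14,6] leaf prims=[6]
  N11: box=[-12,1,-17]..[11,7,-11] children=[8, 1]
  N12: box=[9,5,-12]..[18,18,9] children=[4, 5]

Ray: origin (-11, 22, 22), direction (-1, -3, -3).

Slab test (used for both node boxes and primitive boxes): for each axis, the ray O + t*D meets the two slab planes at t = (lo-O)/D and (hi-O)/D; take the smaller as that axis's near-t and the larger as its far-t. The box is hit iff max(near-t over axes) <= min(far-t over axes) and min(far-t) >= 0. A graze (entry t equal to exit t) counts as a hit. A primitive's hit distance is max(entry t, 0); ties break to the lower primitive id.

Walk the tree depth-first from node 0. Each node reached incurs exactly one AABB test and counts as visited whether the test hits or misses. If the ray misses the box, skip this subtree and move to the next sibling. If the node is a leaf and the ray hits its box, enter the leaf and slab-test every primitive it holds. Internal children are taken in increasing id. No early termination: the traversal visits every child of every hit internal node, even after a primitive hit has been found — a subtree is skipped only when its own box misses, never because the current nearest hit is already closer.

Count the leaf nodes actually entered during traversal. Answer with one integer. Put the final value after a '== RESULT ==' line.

Walk:
N0 x:[-29,5] y:[4/3,40/3] z:[1,13] -> hit [4/3,5], descend [2, 7, 11, 12]
  N2 x:[-21,5] y:[32/3,38/3] z:[1,3] -> miss, prune
  N7 x:[-29,-21] y:[12,40/3] z:[16/3,7] -> miss, prune
  N11 x:[-22,1] y:[5,7] z:[11,13] -> miss, prune
  N12 x:[-29,-20] y:[4/3,17/3] z:[13/3,34/3] -> miss, prune

5 AABB tests over nodes [0, 2, 7, 11, 12]; 0 leaves entered; closest miss.

== RESULT ==
0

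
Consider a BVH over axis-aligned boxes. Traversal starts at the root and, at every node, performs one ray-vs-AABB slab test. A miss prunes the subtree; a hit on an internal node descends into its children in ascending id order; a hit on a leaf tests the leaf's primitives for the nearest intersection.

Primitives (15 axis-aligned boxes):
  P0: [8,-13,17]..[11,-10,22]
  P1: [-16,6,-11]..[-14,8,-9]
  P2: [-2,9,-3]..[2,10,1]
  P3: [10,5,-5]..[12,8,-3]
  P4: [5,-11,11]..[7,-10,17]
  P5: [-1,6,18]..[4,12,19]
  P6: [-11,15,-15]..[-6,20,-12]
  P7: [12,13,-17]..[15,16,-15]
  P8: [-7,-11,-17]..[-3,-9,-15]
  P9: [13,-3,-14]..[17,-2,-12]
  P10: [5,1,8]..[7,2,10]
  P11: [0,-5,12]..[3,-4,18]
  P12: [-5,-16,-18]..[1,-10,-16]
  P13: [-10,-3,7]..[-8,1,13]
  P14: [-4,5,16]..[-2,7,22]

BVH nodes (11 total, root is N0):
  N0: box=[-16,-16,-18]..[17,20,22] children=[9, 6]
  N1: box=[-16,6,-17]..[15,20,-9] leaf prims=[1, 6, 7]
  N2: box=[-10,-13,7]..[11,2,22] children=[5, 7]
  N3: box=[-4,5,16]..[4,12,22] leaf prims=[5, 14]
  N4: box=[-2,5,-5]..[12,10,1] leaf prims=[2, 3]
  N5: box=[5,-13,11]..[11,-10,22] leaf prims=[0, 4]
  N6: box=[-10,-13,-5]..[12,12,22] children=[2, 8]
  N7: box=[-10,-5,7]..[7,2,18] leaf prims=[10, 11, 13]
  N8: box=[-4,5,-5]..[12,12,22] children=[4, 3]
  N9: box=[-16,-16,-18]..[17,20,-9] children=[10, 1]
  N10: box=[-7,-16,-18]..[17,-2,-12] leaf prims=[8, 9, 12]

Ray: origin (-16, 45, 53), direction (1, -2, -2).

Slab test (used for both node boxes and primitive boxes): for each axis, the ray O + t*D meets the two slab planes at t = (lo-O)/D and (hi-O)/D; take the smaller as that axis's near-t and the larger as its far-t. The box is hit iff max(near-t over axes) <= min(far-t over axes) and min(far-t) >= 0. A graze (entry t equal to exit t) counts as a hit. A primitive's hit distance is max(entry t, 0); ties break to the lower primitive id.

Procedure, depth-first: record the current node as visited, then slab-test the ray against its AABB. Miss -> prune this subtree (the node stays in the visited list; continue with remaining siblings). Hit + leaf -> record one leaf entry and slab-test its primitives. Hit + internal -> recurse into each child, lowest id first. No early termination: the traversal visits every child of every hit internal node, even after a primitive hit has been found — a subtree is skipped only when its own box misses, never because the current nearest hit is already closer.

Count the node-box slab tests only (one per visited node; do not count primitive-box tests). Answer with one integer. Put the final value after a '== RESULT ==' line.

Trace the traversal:
N0 x:[0,33] y:[25/2,61/2] z:[31/2,71/2] -> hit [31/2,61/2], descend [6, 9]
  N6 x:[6,28] y:[33/2,29] z:[31/2,29] -> hit [33/2,28], descend [2, 8]
    N2 x:[6,27] y:[43/2,29] z:[31/2,23] -> hit [43/2,23], descend [5, 7]
      N5 x:[21,27] y:[55/2,29] z:[31/2,21] -> miss, prune
      N7 x:[6,23] y:[43/2,25] z:[35/2,23] -> hit [43/2,23] leaf, test {P10@t=43/2, P11(miss), P13(miss)}
    N8 x:[12,28] y:[33/2,20] z:[31/2,29] -> hit [33/2,20], descend [3, 4]
      N3 x:[12,20] y:[33/2,20] z:[31/2,37/2] -> hit [33/2,37/2] leaf, test {P5@t=17, P14(miss)}
      N4 x:[14,28] y:[35/2,20] z:[26,29] -> miss, prune
  N9 x:[0,33] y:[25/2,61/2] z:[31,71/2] -> miss, prune

9 AABB tests over nodes [0, 6, 2, 5, 7, 8, 3, 4, 9]; 2 leaves entered; closest P5.

== RESULT ==
9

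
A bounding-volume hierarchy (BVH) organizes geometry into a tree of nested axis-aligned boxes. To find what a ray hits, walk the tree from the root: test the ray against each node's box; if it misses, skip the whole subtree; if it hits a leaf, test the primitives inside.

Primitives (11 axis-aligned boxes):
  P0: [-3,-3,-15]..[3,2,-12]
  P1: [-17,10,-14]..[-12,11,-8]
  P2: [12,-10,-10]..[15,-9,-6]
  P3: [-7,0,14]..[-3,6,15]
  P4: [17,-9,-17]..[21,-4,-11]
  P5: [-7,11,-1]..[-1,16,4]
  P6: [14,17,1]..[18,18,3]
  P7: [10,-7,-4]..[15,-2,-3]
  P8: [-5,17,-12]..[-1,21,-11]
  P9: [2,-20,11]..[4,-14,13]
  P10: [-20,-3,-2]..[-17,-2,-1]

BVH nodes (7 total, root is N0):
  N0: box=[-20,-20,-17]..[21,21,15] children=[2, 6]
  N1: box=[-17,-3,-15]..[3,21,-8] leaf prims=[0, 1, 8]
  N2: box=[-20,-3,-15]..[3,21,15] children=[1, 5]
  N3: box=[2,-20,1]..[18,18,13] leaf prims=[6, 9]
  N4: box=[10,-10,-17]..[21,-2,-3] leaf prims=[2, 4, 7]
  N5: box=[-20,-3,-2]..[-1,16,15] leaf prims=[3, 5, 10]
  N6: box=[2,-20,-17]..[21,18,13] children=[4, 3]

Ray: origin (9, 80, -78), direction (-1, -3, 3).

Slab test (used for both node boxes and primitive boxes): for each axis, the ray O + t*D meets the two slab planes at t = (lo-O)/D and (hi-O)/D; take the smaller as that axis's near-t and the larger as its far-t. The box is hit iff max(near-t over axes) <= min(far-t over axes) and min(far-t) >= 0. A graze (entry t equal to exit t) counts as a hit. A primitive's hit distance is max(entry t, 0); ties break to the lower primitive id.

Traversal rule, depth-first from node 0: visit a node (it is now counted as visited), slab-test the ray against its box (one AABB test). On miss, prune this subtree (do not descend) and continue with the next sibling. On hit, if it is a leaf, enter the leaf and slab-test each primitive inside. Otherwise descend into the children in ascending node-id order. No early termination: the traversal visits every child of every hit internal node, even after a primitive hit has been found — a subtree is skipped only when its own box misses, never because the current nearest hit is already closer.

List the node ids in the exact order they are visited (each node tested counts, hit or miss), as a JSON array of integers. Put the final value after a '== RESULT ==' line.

Walk:
N0 x:[-12,29] y:[59/3,100/3] z:[61/3,31] -> hit [61/3,29], descend [2, 6]
  N2 x:[6,29] y:[59/3,83/3] z:[21,31] -> hit [21,83/3], descend [1, 5]
    N1 x:[6,26] y:[59/3,83/3] z:[21,70/3] -> hit [21,70/3] leaf, test {P0(miss), P1@t=23, P8(miss)}
    N5 x:[10,29] y:[64/3,83/3] z:[76/3,31] -> hit [76/3,83/3] leaf, test {P3(miss), P5(miss), P10(miss)}
  N6 x:[-12,7] y:[62/3,100/3] z:[61/3,91/3] -> miss, prune

5 AABB tests over nodes [0, 2, 1, 5, 6]; 2 leaves entered; closest P1.

== RESULT ==
[0, 2, 1, 5, 6]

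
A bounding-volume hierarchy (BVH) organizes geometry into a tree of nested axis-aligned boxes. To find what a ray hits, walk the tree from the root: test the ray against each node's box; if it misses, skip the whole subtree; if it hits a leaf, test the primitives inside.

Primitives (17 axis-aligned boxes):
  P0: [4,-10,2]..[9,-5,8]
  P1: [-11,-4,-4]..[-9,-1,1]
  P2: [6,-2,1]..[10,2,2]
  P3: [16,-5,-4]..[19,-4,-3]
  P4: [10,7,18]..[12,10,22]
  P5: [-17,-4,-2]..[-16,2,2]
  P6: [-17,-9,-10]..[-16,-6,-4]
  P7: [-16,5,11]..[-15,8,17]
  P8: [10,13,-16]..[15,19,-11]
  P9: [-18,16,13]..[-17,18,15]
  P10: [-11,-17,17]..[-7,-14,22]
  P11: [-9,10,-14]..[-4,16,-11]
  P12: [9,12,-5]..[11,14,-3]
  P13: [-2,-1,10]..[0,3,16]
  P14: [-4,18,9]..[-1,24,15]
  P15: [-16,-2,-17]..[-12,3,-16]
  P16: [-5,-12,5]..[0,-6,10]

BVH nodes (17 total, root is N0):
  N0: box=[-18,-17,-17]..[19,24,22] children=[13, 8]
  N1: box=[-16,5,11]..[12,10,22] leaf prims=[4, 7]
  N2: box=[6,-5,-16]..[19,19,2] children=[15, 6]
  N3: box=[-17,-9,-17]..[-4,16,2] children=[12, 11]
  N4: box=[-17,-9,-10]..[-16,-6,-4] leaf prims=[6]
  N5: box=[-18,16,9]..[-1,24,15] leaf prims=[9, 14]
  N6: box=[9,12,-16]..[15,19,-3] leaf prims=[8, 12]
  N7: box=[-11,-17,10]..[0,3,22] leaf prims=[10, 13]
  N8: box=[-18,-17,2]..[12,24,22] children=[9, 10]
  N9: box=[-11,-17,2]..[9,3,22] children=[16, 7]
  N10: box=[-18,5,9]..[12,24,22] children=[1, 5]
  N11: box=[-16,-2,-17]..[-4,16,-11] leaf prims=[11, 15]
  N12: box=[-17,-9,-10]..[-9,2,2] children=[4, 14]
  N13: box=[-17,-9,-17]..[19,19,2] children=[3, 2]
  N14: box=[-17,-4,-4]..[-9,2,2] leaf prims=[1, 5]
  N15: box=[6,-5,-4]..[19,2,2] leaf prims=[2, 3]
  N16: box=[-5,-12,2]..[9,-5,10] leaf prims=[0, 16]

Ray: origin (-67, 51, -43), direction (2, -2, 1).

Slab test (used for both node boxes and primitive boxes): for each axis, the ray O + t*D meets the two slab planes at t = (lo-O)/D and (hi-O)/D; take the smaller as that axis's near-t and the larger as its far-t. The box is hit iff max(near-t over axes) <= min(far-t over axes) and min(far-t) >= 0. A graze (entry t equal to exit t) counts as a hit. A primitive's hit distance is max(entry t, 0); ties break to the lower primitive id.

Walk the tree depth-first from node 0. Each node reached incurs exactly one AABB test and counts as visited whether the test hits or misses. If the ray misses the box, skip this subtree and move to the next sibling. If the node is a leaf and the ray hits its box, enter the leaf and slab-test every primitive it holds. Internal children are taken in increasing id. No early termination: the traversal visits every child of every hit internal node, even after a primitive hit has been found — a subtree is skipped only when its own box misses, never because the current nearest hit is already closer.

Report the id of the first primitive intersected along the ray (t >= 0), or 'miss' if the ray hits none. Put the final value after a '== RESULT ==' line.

Trace the traversal:
N0 x:[49/2,43] y:[27/2,34] z:[26,65] -> hit [26,34], descend [8, 13]
  N8 x:[49/2,79/2] y:[27/2,34] z:[45,65] -> miss, prune
  N13 x:[25,43] y:[16,30] z:[26,45] -> hit [26,30], descend [2, 3]
    N2 x:[73/2,43] y:[16,28] z:[27,45] -> miss, prune
    N3 x:[25,63/2] y:[35/2,30] z:[26,45] -> hit [26,30], descend [11, 12]
      N11 x:[51/2,63/2] y:[35/2,53/2] z:[26,32] -> hit [26,53/2] leaf, test {P11(miss), P15@t=26}
      N12 x:[25,29] y:[49/2,30] z:[33,45] -> miss, prune

Summary -> nodes [0, 8, 13, 2, 3, 11, 12]; box-tests=7; leaf-entries=1; first=P15

== RESULT ==
15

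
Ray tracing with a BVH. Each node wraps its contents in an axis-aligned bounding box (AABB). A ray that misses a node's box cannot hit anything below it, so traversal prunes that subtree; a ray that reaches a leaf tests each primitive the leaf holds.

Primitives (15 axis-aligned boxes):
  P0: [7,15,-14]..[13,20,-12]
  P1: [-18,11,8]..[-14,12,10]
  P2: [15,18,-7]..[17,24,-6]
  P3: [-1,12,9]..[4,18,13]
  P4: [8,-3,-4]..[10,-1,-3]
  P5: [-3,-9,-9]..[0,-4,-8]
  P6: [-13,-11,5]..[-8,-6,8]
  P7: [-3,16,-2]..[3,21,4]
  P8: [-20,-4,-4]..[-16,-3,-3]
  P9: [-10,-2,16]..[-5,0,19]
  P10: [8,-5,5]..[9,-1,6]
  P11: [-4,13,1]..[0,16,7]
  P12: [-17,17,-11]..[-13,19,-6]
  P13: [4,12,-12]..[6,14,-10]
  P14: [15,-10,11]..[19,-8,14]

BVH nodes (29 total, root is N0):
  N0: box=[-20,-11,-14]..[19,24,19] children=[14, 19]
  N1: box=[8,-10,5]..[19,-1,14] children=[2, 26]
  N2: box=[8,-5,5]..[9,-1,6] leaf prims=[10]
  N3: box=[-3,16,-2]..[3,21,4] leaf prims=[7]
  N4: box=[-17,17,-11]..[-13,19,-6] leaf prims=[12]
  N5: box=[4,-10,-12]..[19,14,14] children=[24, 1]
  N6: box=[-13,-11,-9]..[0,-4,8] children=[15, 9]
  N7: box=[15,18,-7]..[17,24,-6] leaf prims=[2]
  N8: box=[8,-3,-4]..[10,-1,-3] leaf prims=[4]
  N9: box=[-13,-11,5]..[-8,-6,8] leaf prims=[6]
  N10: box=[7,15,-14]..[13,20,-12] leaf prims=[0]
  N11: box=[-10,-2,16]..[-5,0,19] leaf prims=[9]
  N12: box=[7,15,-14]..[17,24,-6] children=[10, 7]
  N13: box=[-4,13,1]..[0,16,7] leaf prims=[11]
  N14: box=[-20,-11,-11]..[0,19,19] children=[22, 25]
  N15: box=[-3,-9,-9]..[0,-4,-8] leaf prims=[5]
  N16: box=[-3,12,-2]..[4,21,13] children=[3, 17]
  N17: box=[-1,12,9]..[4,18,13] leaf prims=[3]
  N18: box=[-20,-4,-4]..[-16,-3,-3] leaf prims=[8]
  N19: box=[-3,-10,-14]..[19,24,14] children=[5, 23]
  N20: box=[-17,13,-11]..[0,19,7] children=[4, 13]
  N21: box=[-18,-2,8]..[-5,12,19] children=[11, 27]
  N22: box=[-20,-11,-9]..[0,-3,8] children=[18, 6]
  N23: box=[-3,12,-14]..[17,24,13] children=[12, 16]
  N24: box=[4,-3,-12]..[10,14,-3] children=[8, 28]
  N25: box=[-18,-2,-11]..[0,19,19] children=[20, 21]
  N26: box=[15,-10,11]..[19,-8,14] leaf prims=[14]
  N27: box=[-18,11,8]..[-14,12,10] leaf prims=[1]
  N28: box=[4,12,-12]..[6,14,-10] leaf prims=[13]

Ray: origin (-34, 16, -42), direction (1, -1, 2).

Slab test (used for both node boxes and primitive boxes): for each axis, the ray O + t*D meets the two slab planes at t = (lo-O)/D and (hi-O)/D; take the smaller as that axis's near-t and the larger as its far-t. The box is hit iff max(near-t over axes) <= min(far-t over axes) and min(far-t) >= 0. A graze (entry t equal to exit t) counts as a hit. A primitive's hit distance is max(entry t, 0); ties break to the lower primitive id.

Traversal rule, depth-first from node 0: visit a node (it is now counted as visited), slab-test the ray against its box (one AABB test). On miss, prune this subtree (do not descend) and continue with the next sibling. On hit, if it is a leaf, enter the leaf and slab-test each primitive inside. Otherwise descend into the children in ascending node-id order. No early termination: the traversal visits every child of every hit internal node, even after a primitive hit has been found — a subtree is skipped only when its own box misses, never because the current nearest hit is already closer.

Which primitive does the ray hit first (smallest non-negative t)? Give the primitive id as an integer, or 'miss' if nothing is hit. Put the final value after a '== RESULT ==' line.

Trace the traversal:
N0 x:[14,53] y:[-8,27] z:[14,61/2] -> hit [14,27], descend [14, 19]
  N14 x:[14,34] y:[-3,27] z:[31/2,61/2] -> hit [31/2,27], descend [22, 25]
    N22 x:[14,34] y:[19,27] z:[33/2,25] -> hit [19,25], descend [6, 18]
      N6 x:[21,34] y:[20,27] z:[33/2,25] -> hit [21,25], descend [9, 15]
        N9 x:[21,26] y:[22,27] z:[47/2,25] -> hit [47/2,25] leaf, test {P6@t=47/2}
        N15 x:[31,34] y:[20,25] z:[33/2,17] -> miss, prune
      N18 x:[14,18] y:[19,20] z:[19,39/2] -> miss, prune
    N25 x:[16,34] y:[-3,18] z:[31/2,61/2] -> hit [16,18], descend [20, 21]
      N20 x:[17,34] y:[-3,3] z:[31/2,49/2] -> miss, prune
      N21 x:[16,29] y:[4,18] z:[25,61/2] -> miss, prune
  N19 x:[31,53] y:[-8,26] z:[14,28] -> miss, prune

order=[0, 14, 22, 6, 9, 15, 18, 25, 20, 21, 19]  |boxes|=11  |leaves|=1  hit=P6

== RESULT ==
6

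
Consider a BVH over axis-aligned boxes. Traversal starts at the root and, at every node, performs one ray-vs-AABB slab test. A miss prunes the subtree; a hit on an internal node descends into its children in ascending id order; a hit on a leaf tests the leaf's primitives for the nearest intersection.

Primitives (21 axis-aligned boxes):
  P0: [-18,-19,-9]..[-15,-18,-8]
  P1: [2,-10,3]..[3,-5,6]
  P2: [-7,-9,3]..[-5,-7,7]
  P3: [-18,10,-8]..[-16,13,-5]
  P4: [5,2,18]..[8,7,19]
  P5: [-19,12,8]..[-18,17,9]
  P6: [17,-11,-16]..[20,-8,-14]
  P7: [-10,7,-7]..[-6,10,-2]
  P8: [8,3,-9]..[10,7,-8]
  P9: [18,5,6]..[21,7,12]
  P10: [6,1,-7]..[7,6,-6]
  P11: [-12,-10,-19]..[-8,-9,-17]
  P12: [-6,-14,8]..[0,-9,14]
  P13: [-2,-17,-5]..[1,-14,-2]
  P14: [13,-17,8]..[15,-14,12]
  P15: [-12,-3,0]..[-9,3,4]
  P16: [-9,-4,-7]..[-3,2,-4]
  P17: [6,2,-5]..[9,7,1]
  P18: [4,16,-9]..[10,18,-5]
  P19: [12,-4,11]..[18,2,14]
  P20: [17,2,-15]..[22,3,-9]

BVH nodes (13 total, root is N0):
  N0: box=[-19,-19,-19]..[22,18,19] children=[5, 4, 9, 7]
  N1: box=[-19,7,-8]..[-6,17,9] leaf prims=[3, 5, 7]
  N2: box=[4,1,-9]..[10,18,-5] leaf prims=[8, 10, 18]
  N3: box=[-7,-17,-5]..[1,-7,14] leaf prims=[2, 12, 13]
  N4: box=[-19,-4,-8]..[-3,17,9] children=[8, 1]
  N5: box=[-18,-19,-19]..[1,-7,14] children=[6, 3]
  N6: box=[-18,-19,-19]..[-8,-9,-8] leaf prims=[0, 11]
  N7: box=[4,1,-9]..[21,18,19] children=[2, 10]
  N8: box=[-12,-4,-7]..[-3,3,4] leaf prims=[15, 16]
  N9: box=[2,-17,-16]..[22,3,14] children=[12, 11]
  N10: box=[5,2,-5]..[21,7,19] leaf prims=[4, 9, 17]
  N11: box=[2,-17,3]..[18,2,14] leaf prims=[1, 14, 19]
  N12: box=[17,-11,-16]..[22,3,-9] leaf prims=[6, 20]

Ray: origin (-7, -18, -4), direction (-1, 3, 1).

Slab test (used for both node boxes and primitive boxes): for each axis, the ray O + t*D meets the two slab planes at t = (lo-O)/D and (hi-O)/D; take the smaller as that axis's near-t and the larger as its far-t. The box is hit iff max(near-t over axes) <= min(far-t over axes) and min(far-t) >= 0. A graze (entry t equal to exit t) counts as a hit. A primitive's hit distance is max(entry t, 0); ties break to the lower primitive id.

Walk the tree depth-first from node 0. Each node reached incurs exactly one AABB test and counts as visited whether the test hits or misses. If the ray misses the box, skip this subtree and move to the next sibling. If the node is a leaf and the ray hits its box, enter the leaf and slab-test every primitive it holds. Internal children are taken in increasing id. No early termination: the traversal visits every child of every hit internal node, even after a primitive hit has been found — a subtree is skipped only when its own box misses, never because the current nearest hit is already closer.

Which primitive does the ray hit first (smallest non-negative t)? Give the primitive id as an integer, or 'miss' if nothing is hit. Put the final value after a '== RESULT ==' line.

Trace the traversal:
N0 x:[-29,12] y:[-1/3,12] z:[-15,23] -> hit [-1/3,12], descend [4, 5, 7, 9]
  N4 x:[-4,12] y:[14/3,35/3] z:[-4,13] -> hit [14/3,35/3], descend [1, 8]
    N1 x:[-1,12] y:[25/3,35/3] z:[-4,13] -> hit [25/3,35/3] leaf, test {P3(miss), P5(miss), P7(miss)}
    N8 x:[-4,5] y:[14/3,7] z:[-3,8] -> hit [14/3,5] leaf, test {P15@t=5, P16(miss)}
  N5 x:[-8,11] y:[-1/3,11/3] z:[-15,18] -> hit [-1/3,11/3], descend [3, 6]
    N3 x:[-8,0] y:[1/3,11/3] z:[-1,18] -> miss, prune
    N6 x:[1,11] y:[-1/3,3] z:[-15,-4] -> miss, prune
  N7 x:[-28,-11] y:[19/3,12] z:[-5,23] -> miss, prune
  N9 x:[-29,-9] y:[1/3,7] z:[-12,18] -> miss, prune

order=[0, 4, 1, 8, 5, 3, 6, 7, 9]  |boxes|=9  |leaves|=2  hit=P15

== RESULT ==
15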